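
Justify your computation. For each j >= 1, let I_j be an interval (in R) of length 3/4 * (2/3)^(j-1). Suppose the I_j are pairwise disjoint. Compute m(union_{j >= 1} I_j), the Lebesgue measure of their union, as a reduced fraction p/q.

By countable additivity of the Lebesgue measure on pairwise disjoint measurable sets,
  m(union_{j >= 1} I_j) = sum_{j >= 1} m(I_j) = sum_{j >= 1} a * r^(j-1),
  with a = 3/4 and r = 2/3.
Since 0 < r = 2/3 < 1, the geometric series converges:
  sum_{j >= 1} a * r^(j-1) = a / (1 - r).
  = 3/4 / (1 - 2/3)
  = 3/4 / (1/3)
  = 9/4.

9/4


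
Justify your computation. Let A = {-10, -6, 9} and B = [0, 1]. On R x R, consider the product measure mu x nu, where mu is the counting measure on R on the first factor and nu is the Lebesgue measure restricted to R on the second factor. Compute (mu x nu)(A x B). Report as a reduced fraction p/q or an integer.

For a measurable rectangle A x B, the product measure satisfies
  (mu x nu)(A x B) = mu(A) * nu(B).
  mu(A) = 3.
  nu(B) = 1.
  (mu x nu)(A x B) = 3 * 1 = 3.

3


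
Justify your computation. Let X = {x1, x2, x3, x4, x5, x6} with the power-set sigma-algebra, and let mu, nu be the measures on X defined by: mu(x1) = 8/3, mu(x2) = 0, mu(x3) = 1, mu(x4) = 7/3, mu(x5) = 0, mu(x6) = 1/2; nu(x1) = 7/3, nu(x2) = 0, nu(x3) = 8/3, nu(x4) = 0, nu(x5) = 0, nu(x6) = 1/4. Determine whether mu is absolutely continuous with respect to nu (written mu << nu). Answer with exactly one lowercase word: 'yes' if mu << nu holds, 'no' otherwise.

mu << nu means: every nu-null measurable set is also mu-null; equivalently, for every atom x, if nu({x}) = 0 then mu({x}) = 0.
Checking each atom:
  x1: nu = 7/3 > 0 -> no constraint.
  x2: nu = 0, mu = 0 -> consistent with mu << nu.
  x3: nu = 8/3 > 0 -> no constraint.
  x4: nu = 0, mu = 7/3 > 0 -> violates mu << nu.
  x5: nu = 0, mu = 0 -> consistent with mu << nu.
  x6: nu = 1/4 > 0 -> no constraint.
The atom(s) x4 violate the condition (nu = 0 but mu > 0). Therefore mu is NOT absolutely continuous w.r.t. nu.

no


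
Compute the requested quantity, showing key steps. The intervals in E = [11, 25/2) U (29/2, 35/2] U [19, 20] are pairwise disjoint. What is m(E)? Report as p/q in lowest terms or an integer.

For pairwise disjoint intervals, m(union_i I_i) = sum_i m(I_i),
and m is invariant under swapping open/closed endpoints (single points have measure 0).
So m(E) = sum_i (b_i - a_i).
  I_1 has length 25/2 - 11 = 3/2.
  I_2 has length 35/2 - 29/2 = 3.
  I_3 has length 20 - 19 = 1.
Summing:
  m(E) = 3/2 + 3 + 1 = 11/2.

11/2


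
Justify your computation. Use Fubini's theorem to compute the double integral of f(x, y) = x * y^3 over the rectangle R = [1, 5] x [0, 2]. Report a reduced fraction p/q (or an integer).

f(x, y) is a tensor product of a function of x and a function of y, and both factors are bounded continuous (hence Lebesgue integrable) on the rectangle, so Fubini's theorem applies:
  integral_R f d(m x m) = (integral_a1^b1 x dx) * (integral_a2^b2 y^3 dy).
Inner integral in x: integral_{1}^{5} x dx = (5^2 - 1^2)/2
  = 12.
Inner integral in y: integral_{0}^{2} y^3 dy = (2^4 - 0^4)/4
  = 4.
Product: (12) * (4) = 48.

48


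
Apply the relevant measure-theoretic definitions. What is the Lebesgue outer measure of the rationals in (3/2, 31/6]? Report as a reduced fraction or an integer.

Q cap (3/2, 31/6] is countable; list its elements as q_1, q_2, ... . Fix eps > 0 and cover the k-th point by an interval of length eps * 2^(-k). The cover has total length eps * sum_{k>=1} 2^(-k) = eps, so by definition of outer measure m*(Q cap (3/2, 31/6]) <= eps. Since eps was arbitrary and m* >= 0, the outer measure is 0.

0


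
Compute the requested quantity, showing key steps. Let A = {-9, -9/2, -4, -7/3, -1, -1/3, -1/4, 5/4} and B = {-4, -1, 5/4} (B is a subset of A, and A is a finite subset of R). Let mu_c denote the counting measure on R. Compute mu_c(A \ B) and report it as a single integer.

Counting measure assigns mu_c(E) = |E| (number of elements) when E is finite. For B subset A, A \ B is the set of elements of A not in B, so |A \ B| = |A| - |B|.
|A| = 8, |B| = 3, so mu_c(A \ B) = 8 - 3 = 5.

5


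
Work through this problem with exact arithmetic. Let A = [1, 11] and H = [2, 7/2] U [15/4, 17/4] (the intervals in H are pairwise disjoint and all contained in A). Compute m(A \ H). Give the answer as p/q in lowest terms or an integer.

The ambient interval has length m(A) = 11 - 1 = 10.
Since the holes are disjoint and sit inside A, by finite additivity
  m(H) = sum_i (b_i - a_i), and m(A \ H) = m(A) - m(H).
Computing the hole measures:
  m(H_1) = 7/2 - 2 = 3/2.
  m(H_2) = 17/4 - 15/4 = 1/2.
Summed: m(H) = 3/2 + 1/2 = 2.
So m(A \ H) = 10 - 2 = 8.

8


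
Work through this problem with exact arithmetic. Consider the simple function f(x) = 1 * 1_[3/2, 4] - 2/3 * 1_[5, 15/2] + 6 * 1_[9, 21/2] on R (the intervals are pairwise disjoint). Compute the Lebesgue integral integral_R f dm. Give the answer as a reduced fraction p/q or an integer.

For a simple function f = sum_i c_i * 1_{A_i} with disjoint A_i,
  integral f dm = sum_i c_i * m(A_i).
Lengths of the A_i:
  m(A_1) = 4 - 3/2 = 5/2.
  m(A_2) = 15/2 - 5 = 5/2.
  m(A_3) = 21/2 - 9 = 3/2.
Contributions c_i * m(A_i):
  (1) * (5/2) = 5/2.
  (-2/3) * (5/2) = -5/3.
  (6) * (3/2) = 9.
Total: 5/2 - 5/3 + 9 = 59/6.

59/6


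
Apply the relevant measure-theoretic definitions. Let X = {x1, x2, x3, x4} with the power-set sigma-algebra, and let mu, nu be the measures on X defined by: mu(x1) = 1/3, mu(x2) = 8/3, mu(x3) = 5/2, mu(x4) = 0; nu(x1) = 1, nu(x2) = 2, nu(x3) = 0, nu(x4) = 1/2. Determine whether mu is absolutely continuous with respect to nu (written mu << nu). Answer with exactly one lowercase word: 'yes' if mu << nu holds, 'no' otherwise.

mu << nu means: every nu-null measurable set is also mu-null; equivalently, for every atom x, if nu({x}) = 0 then mu({x}) = 0.
Checking each atom:
  x1: nu = 1 > 0 -> no constraint.
  x2: nu = 2 > 0 -> no constraint.
  x3: nu = 0, mu = 5/2 > 0 -> violates mu << nu.
  x4: nu = 1/2 > 0 -> no constraint.
The atom(s) x3 violate the condition (nu = 0 but mu > 0). Therefore mu is NOT absolutely continuous w.r.t. nu.

no


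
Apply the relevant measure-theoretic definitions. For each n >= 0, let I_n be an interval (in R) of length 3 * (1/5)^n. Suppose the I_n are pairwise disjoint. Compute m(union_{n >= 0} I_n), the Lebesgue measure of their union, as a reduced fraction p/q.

By countable additivity of the Lebesgue measure on pairwise disjoint measurable sets,
  m(union_{n >= 0} I_n) = sum_{n >= 0} m(I_n) = sum_{n >= 0} a * r^n,
  with a = 3 and r = 1/5.
Since 0 < r = 1/5 < 1, the geometric series converges:
  sum_{n >= 0} a * r^n = a / (1 - r).
  = 3 / (1 - 1/5)
  = 3 / (4/5)
  = 15/4.

15/4


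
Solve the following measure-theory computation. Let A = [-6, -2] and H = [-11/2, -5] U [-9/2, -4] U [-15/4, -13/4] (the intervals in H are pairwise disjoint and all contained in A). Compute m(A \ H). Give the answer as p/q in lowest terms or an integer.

The ambient interval has length m(A) = -2 - (-6) = 4.
Since the holes are disjoint and sit inside A, by finite additivity
  m(H) = sum_i (b_i - a_i), and m(A \ H) = m(A) - m(H).
Computing the hole measures:
  m(H_1) = -5 - (-11/2) = 1/2.
  m(H_2) = -4 - (-9/2) = 1/2.
  m(H_3) = -13/4 - (-15/4) = 1/2.
Summed: m(H) = 1/2 + 1/2 + 1/2 = 3/2.
So m(A \ H) = 4 - 3/2 = 5/2.

5/2


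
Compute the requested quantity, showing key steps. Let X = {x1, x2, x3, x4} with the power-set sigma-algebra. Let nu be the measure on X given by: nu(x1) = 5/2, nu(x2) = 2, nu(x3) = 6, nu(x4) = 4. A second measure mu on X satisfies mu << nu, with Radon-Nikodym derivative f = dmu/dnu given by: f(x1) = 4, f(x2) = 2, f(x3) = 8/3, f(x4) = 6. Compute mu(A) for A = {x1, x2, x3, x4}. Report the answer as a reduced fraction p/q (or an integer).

By the defining property of the Radon-Nikodym derivative, for every measurable set A,
  mu(A) = integral_A f dnu.
Since nu is a discrete measure concentrated on the atoms of X, the integral over A reduces to the sum
  mu(A) = sum_{x in A} f(x) * nu({x}).
Computing each term:
  x1: f(x1) * nu(x1) = 4 * 5/2 = 10.
  x2: f(x2) * nu(x2) = 2 * 2 = 4.
  x3: f(x3) * nu(x3) = 8/3 * 6 = 16.
  x4: f(x4) * nu(x4) = 6 * 4 = 24.
Summing: mu(A) = 10 + 4 + 16 + 24 = 54.

54


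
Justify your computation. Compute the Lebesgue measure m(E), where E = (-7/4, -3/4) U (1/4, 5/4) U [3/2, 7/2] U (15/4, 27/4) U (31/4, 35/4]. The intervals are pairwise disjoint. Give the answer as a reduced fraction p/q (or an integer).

For pairwise disjoint intervals, m(union_i I_i) = sum_i m(I_i),
and m is invariant under swapping open/closed endpoints (single points have measure 0).
So m(E) = sum_i (b_i - a_i).
  I_1 has length -3/4 - (-7/4) = 1.
  I_2 has length 5/4 - 1/4 = 1.
  I_3 has length 7/2 - 3/2 = 2.
  I_4 has length 27/4 - 15/4 = 3.
  I_5 has length 35/4 - 31/4 = 1.
Summing:
  m(E) = 1 + 1 + 2 + 3 + 1 = 8.

8


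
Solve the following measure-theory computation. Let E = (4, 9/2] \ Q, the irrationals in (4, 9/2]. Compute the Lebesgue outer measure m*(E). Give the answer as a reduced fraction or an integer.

The interval I = (4, 9/2] has m(I) = 9/2 - 4 = 1/2 (endpoints are measure-zero, so open/closed/half-open agree). Write I = (I cap Q) u (I \ Q). The rationals in I are countable, so m*(I cap Q) = 0 (cover each rational by intervals whose total length is arbitrarily small). By countable subadditivity m*(I) <= m*(I cap Q) + m*(I \ Q), hence m*(I \ Q) >= m(I) = 1/2. The reverse inequality m*(I \ Q) <= m*(I) = 1/2 is trivial since (I \ Q) is a subset of I. Therefore m*(I \ Q) = 1/2.

1/2


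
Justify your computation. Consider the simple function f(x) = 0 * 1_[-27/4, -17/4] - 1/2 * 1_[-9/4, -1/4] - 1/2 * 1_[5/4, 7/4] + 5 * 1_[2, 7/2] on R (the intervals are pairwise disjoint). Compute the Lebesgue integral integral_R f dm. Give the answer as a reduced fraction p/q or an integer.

For a simple function f = sum_i c_i * 1_{A_i} with disjoint A_i,
  integral f dm = sum_i c_i * m(A_i).
Lengths of the A_i:
  m(A_1) = -17/4 - (-27/4) = 5/2.
  m(A_2) = -1/4 - (-9/4) = 2.
  m(A_3) = 7/4 - 5/4 = 1/2.
  m(A_4) = 7/2 - 2 = 3/2.
Contributions c_i * m(A_i):
  (0) * (5/2) = 0.
  (-1/2) * (2) = -1.
  (-1/2) * (1/2) = -1/4.
  (5) * (3/2) = 15/2.
Total: 0 - 1 - 1/4 + 15/2 = 25/4.

25/4


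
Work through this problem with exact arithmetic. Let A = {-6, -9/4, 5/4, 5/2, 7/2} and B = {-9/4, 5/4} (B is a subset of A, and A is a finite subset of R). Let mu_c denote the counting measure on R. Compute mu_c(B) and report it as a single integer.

Counting measure assigns mu_c(E) = |E| (number of elements) when E is finite.
B has 2 element(s), so mu_c(B) = 2.

2


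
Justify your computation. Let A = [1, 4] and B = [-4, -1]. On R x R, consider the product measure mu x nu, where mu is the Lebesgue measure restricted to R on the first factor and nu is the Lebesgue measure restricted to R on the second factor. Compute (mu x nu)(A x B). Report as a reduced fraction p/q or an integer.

For a measurable rectangle A x B, the product measure satisfies
  (mu x nu)(A x B) = mu(A) * nu(B).
  mu(A) = 3.
  nu(B) = 3.
  (mu x nu)(A x B) = 3 * 3 = 9.

9


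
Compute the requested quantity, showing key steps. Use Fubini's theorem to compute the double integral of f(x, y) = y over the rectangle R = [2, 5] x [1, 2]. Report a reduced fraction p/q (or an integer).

f(x, y) is a tensor product of a function of x and a function of y, and both factors are bounded continuous (hence Lebesgue integrable) on the rectangle, so Fubini's theorem applies:
  integral_R f d(m x m) = (integral_a1^b1 1 dx) * (integral_a2^b2 y dy).
Inner integral in x: integral_{2}^{5} 1 dx = (5^1 - 2^1)/1
  = 3.
Inner integral in y: integral_{1}^{2} y dy = (2^2 - 1^2)/2
  = 3/2.
Product: (3) * (3/2) = 9/2.

9/2


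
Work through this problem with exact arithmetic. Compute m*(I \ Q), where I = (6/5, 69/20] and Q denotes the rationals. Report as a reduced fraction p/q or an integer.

The interval I = (6/5, 69/20] has m(I) = 69/20 - 6/5 = 9/4 (endpoints are measure-zero, so open/closed/half-open agree). Write I = (I cap Q) u (I \ Q). The rationals in I are countable, so m*(I cap Q) = 0 (cover each rational by intervals whose total length is arbitrarily small). By countable subadditivity m*(I) <= m*(I cap Q) + m*(I \ Q), hence m*(I \ Q) >= m(I) = 9/4. The reverse inequality m*(I \ Q) <= m*(I) = 9/4 is trivial since (I \ Q) is a subset of I. Therefore m*(I \ Q) = 9/4.

9/4


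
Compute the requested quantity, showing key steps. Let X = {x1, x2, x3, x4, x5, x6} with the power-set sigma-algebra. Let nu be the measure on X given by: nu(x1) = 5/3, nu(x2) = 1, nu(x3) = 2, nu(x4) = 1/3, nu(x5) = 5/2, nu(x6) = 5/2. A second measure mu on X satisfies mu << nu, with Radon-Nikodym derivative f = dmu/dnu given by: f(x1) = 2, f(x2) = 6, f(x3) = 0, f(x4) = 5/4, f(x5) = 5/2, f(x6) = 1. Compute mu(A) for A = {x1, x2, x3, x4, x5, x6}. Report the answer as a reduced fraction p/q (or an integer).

By the defining property of the Radon-Nikodym derivative, for every measurable set A,
  mu(A) = integral_A f dnu.
Since nu is a discrete measure concentrated on the atoms of X, the integral over A reduces to the sum
  mu(A) = sum_{x in A} f(x) * nu({x}).
Computing each term:
  x1: f(x1) * nu(x1) = 2 * 5/3 = 10/3.
  x2: f(x2) * nu(x2) = 6 * 1 = 6.
  x3: f(x3) * nu(x3) = 0 * 2 = 0.
  x4: f(x4) * nu(x4) = 5/4 * 1/3 = 5/12.
  x5: f(x5) * nu(x5) = 5/2 * 5/2 = 25/4.
  x6: f(x6) * nu(x6) = 1 * 5/2 = 5/2.
Summing: mu(A) = 10/3 + 6 + 0 + 5/12 + 25/4 + 5/2 = 37/2.

37/2


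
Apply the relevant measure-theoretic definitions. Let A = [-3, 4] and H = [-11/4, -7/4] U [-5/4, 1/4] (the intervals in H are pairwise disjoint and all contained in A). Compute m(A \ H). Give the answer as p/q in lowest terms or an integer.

The ambient interval has length m(A) = 4 - (-3) = 7.
Since the holes are disjoint and sit inside A, by finite additivity
  m(H) = sum_i (b_i - a_i), and m(A \ H) = m(A) - m(H).
Computing the hole measures:
  m(H_1) = -7/4 - (-11/4) = 1.
  m(H_2) = 1/4 - (-5/4) = 3/2.
Summed: m(H) = 1 + 3/2 = 5/2.
So m(A \ H) = 7 - 5/2 = 9/2.

9/2


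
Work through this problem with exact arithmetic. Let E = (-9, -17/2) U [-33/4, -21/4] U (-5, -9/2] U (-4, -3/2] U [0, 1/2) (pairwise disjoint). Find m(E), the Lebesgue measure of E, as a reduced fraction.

For pairwise disjoint intervals, m(union_i I_i) = sum_i m(I_i),
and m is invariant under swapping open/closed endpoints (single points have measure 0).
So m(E) = sum_i (b_i - a_i).
  I_1 has length -17/2 - (-9) = 1/2.
  I_2 has length -21/4 - (-33/4) = 3.
  I_3 has length -9/2 - (-5) = 1/2.
  I_4 has length -3/2 - (-4) = 5/2.
  I_5 has length 1/2 - 0 = 1/2.
Summing:
  m(E) = 1/2 + 3 + 1/2 + 5/2 + 1/2 = 7.

7


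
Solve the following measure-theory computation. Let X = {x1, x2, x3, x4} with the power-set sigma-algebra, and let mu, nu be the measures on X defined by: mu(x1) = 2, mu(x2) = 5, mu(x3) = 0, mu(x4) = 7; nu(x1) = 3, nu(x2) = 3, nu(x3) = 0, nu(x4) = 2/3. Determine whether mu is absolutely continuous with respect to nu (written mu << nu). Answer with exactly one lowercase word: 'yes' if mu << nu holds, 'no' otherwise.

mu << nu means: every nu-null measurable set is also mu-null; equivalently, for every atom x, if nu({x}) = 0 then mu({x}) = 0.
Checking each atom:
  x1: nu = 3 > 0 -> no constraint.
  x2: nu = 3 > 0 -> no constraint.
  x3: nu = 0, mu = 0 -> consistent with mu << nu.
  x4: nu = 2/3 > 0 -> no constraint.
No atom violates the condition. Therefore mu << nu.

yes


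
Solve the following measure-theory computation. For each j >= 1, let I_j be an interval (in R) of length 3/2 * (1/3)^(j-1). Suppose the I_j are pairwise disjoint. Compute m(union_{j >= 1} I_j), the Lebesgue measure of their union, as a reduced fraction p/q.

By countable additivity of the Lebesgue measure on pairwise disjoint measurable sets,
  m(union_{j >= 1} I_j) = sum_{j >= 1} m(I_j) = sum_{j >= 1} a * r^(j-1),
  with a = 3/2 and r = 1/3.
Since 0 < r = 1/3 < 1, the geometric series converges:
  sum_{j >= 1} a * r^(j-1) = a / (1 - r).
  = 3/2 / (1 - 1/3)
  = 3/2 / (2/3)
  = 9/4.

9/4


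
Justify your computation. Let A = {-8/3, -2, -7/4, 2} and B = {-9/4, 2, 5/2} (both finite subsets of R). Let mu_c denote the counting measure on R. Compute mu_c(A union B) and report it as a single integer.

Counting measure on a finite set equals cardinality. By inclusion-exclusion, |A union B| = |A| + |B| - |A cap B|.
|A| = 4, |B| = 3, |A cap B| = 1.
So mu_c(A union B) = 4 + 3 - 1 = 6.

6


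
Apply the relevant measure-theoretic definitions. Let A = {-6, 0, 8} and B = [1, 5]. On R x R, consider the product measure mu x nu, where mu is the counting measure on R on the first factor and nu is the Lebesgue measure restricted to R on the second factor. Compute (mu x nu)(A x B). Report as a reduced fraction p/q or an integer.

For a measurable rectangle A x B, the product measure satisfies
  (mu x nu)(A x B) = mu(A) * nu(B).
  mu(A) = 3.
  nu(B) = 4.
  (mu x nu)(A x B) = 3 * 4 = 12.

12


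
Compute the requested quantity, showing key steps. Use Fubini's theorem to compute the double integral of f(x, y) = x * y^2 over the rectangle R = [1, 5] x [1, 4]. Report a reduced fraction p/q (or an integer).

f(x, y) is a tensor product of a function of x and a function of y, and both factors are bounded continuous (hence Lebesgue integrable) on the rectangle, so Fubini's theorem applies:
  integral_R f d(m x m) = (integral_a1^b1 x dx) * (integral_a2^b2 y^2 dy).
Inner integral in x: integral_{1}^{5} x dx = (5^2 - 1^2)/2
  = 12.
Inner integral in y: integral_{1}^{4} y^2 dy = (4^3 - 1^3)/3
  = 21.
Product: (12) * (21) = 252.

252


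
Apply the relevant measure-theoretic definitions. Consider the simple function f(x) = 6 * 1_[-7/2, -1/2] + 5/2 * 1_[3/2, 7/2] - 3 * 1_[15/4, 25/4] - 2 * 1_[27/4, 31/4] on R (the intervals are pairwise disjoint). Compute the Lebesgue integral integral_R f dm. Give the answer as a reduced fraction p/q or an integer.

For a simple function f = sum_i c_i * 1_{A_i} with disjoint A_i,
  integral f dm = sum_i c_i * m(A_i).
Lengths of the A_i:
  m(A_1) = -1/2 - (-7/2) = 3.
  m(A_2) = 7/2 - 3/2 = 2.
  m(A_3) = 25/4 - 15/4 = 5/2.
  m(A_4) = 31/4 - 27/4 = 1.
Contributions c_i * m(A_i):
  (6) * (3) = 18.
  (5/2) * (2) = 5.
  (-3) * (5/2) = -15/2.
  (-2) * (1) = -2.
Total: 18 + 5 - 15/2 - 2 = 27/2.

27/2


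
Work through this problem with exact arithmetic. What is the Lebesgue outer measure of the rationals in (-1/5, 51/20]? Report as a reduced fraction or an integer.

Q cap (-1/5, 51/20] is countable; list its elements as q_1, q_2, ... . Fix eps > 0 and cover the k-th point by an interval of length eps * 2^(-k). The cover has total length eps * sum_{k>=1} 2^(-k) = eps, so by definition of outer measure m*(Q cap (-1/5, 51/20]) <= eps. Since eps was arbitrary and m* >= 0, the outer measure is 0.

0


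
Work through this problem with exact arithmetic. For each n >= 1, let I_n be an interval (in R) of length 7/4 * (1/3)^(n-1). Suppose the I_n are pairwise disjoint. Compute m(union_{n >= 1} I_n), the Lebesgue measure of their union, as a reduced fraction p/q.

By countable additivity of the Lebesgue measure on pairwise disjoint measurable sets,
  m(union_{n >= 1} I_n) = sum_{n >= 1} m(I_n) = sum_{n >= 1} a * r^(n-1),
  with a = 7/4 and r = 1/3.
Since 0 < r = 1/3 < 1, the geometric series converges:
  sum_{n >= 1} a * r^(n-1) = a / (1 - r).
  = 7/4 / (1 - 1/3)
  = 7/4 / (2/3)
  = 21/8.

21/8


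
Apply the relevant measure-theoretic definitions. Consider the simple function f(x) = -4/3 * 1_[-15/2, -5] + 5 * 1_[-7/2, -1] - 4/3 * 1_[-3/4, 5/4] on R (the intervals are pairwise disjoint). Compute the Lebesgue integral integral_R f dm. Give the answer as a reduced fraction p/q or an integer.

For a simple function f = sum_i c_i * 1_{A_i} with disjoint A_i,
  integral f dm = sum_i c_i * m(A_i).
Lengths of the A_i:
  m(A_1) = -5 - (-15/2) = 5/2.
  m(A_2) = -1 - (-7/2) = 5/2.
  m(A_3) = 5/4 - (-3/4) = 2.
Contributions c_i * m(A_i):
  (-4/3) * (5/2) = -10/3.
  (5) * (5/2) = 25/2.
  (-4/3) * (2) = -8/3.
Total: -10/3 + 25/2 - 8/3 = 13/2.

13/2


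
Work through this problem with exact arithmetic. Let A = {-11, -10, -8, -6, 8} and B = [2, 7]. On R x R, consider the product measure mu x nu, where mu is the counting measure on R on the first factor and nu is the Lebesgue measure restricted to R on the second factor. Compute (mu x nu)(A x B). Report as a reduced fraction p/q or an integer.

For a measurable rectangle A x B, the product measure satisfies
  (mu x nu)(A x B) = mu(A) * nu(B).
  mu(A) = 5.
  nu(B) = 5.
  (mu x nu)(A x B) = 5 * 5 = 25.

25


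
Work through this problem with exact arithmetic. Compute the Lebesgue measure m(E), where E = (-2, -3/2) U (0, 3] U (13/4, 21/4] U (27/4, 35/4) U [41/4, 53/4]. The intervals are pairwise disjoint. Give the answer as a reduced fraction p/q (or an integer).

For pairwise disjoint intervals, m(union_i I_i) = sum_i m(I_i),
and m is invariant under swapping open/closed endpoints (single points have measure 0).
So m(E) = sum_i (b_i - a_i).
  I_1 has length -3/2 - (-2) = 1/2.
  I_2 has length 3 - 0 = 3.
  I_3 has length 21/4 - 13/4 = 2.
  I_4 has length 35/4 - 27/4 = 2.
  I_5 has length 53/4 - 41/4 = 3.
Summing:
  m(E) = 1/2 + 3 + 2 + 2 + 3 = 21/2.

21/2


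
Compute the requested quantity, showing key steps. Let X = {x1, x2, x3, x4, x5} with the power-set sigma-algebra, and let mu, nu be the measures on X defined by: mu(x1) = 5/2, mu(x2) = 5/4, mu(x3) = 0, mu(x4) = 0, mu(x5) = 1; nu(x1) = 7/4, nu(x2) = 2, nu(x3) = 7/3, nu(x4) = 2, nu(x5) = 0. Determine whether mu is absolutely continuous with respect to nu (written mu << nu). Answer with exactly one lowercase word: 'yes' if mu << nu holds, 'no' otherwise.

mu << nu means: every nu-null measurable set is also mu-null; equivalently, for every atom x, if nu({x}) = 0 then mu({x}) = 0.
Checking each atom:
  x1: nu = 7/4 > 0 -> no constraint.
  x2: nu = 2 > 0 -> no constraint.
  x3: nu = 7/3 > 0 -> no constraint.
  x4: nu = 2 > 0 -> no constraint.
  x5: nu = 0, mu = 1 > 0 -> violates mu << nu.
The atom(s) x5 violate the condition (nu = 0 but mu > 0). Therefore mu is NOT absolutely continuous w.r.t. nu.

no


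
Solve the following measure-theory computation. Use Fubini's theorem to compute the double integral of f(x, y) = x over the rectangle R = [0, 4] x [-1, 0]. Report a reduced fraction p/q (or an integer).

f(x, y) is a tensor product of a function of x and a function of y, and both factors are bounded continuous (hence Lebesgue integrable) on the rectangle, so Fubini's theorem applies:
  integral_R f d(m x m) = (integral_a1^b1 x dx) * (integral_a2^b2 1 dy).
Inner integral in x: integral_{0}^{4} x dx = (4^2 - 0^2)/2
  = 8.
Inner integral in y: integral_{-1}^{0} 1 dy = (0^1 - (-1)^1)/1
  = 1.
Product: (8) * (1) = 8.

8


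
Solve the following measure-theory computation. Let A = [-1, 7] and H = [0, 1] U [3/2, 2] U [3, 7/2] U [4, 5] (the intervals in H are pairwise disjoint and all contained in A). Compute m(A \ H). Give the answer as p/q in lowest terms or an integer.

The ambient interval has length m(A) = 7 - (-1) = 8.
Since the holes are disjoint and sit inside A, by finite additivity
  m(H) = sum_i (b_i - a_i), and m(A \ H) = m(A) - m(H).
Computing the hole measures:
  m(H_1) = 1 - 0 = 1.
  m(H_2) = 2 - 3/2 = 1/2.
  m(H_3) = 7/2 - 3 = 1/2.
  m(H_4) = 5 - 4 = 1.
Summed: m(H) = 1 + 1/2 + 1/2 + 1 = 3.
So m(A \ H) = 8 - 3 = 5.

5


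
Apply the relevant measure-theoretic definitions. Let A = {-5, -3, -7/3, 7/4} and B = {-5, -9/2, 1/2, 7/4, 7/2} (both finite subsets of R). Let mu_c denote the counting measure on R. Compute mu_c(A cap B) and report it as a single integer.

Counting measure on a finite set equals cardinality. mu_c(A cap B) = |A cap B| (elements appearing in both).
Enumerating the elements of A that also lie in B gives 2 element(s).
So mu_c(A cap B) = 2.

2


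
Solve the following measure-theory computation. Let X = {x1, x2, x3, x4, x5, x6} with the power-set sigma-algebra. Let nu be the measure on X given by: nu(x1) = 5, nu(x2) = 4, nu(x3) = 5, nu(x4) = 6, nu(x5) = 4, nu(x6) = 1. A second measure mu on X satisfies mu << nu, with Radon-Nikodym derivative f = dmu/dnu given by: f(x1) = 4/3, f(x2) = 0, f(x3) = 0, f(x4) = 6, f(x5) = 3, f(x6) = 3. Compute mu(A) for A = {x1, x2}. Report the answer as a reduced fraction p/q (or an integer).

By the defining property of the Radon-Nikodym derivative, for every measurable set A,
  mu(A) = integral_A f dnu.
Since nu is a discrete measure concentrated on the atoms of X, the integral over A reduces to the sum
  mu(A) = sum_{x in A} f(x) * nu({x}).
Computing each term:
  x1: f(x1) * nu(x1) = 4/3 * 5 = 20/3.
  x2: f(x2) * nu(x2) = 0 * 4 = 0.
Summing: mu(A) = 20/3 + 0 = 20/3.

20/3


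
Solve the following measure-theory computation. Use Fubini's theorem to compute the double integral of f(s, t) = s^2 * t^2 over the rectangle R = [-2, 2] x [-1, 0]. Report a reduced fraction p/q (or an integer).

f(s, t) is a tensor product of a function of s and a function of t, and both factors are bounded continuous (hence Lebesgue integrable) on the rectangle, so Fubini's theorem applies:
  integral_R f d(m x m) = (integral_a1^b1 s^2 ds) * (integral_a2^b2 t^2 dt).
Inner integral in s: integral_{-2}^{2} s^2 ds = (2^3 - (-2)^3)/3
  = 16/3.
Inner integral in t: integral_{-1}^{0} t^2 dt = (0^3 - (-1)^3)/3
  = 1/3.
Product: (16/3) * (1/3) = 16/9.

16/9


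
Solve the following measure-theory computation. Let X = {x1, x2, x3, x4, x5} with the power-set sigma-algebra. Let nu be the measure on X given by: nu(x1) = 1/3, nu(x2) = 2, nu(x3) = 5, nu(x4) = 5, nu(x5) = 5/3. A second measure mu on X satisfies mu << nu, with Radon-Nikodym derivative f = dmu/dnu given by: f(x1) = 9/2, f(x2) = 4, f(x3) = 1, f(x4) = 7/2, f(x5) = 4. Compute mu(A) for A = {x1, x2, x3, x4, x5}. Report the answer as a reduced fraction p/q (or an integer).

By the defining property of the Radon-Nikodym derivative, for every measurable set A,
  mu(A) = integral_A f dnu.
Since nu is a discrete measure concentrated on the atoms of X, the integral over A reduces to the sum
  mu(A) = sum_{x in A} f(x) * nu({x}).
Computing each term:
  x1: f(x1) * nu(x1) = 9/2 * 1/3 = 3/2.
  x2: f(x2) * nu(x2) = 4 * 2 = 8.
  x3: f(x3) * nu(x3) = 1 * 5 = 5.
  x4: f(x4) * nu(x4) = 7/2 * 5 = 35/2.
  x5: f(x5) * nu(x5) = 4 * 5/3 = 20/3.
Summing: mu(A) = 3/2 + 8 + 5 + 35/2 + 20/3 = 116/3.

116/3


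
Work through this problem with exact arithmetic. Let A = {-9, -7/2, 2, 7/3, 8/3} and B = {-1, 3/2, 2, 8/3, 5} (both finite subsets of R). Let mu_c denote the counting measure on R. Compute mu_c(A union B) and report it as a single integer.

Counting measure on a finite set equals cardinality. By inclusion-exclusion, |A union B| = |A| + |B| - |A cap B|.
|A| = 5, |B| = 5, |A cap B| = 2.
So mu_c(A union B) = 5 + 5 - 2 = 8.

8


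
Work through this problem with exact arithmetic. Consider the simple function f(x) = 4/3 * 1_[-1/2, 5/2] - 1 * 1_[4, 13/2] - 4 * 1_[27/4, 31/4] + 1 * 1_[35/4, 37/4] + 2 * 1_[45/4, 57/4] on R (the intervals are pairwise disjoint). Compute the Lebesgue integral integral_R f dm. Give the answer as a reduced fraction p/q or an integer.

For a simple function f = sum_i c_i * 1_{A_i} with disjoint A_i,
  integral f dm = sum_i c_i * m(A_i).
Lengths of the A_i:
  m(A_1) = 5/2 - (-1/2) = 3.
  m(A_2) = 13/2 - 4 = 5/2.
  m(A_3) = 31/4 - 27/4 = 1.
  m(A_4) = 37/4 - 35/4 = 1/2.
  m(A_5) = 57/4 - 45/4 = 3.
Contributions c_i * m(A_i):
  (4/3) * (3) = 4.
  (-1) * (5/2) = -5/2.
  (-4) * (1) = -4.
  (1) * (1/2) = 1/2.
  (2) * (3) = 6.
Total: 4 - 5/2 - 4 + 1/2 + 6 = 4.

4


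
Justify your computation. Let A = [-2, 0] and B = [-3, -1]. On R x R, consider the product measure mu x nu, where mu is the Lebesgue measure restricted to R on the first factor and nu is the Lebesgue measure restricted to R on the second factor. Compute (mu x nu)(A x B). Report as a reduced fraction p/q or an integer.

For a measurable rectangle A x B, the product measure satisfies
  (mu x nu)(A x B) = mu(A) * nu(B).
  mu(A) = 2.
  nu(B) = 2.
  (mu x nu)(A x B) = 2 * 2 = 4.

4


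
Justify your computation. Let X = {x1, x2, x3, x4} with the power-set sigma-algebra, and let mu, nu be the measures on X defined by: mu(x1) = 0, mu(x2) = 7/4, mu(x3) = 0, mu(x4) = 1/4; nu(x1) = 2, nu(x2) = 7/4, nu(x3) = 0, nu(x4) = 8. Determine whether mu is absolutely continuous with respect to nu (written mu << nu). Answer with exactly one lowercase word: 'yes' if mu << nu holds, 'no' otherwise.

mu << nu means: every nu-null measurable set is also mu-null; equivalently, for every atom x, if nu({x}) = 0 then mu({x}) = 0.
Checking each atom:
  x1: nu = 2 > 0 -> no constraint.
  x2: nu = 7/4 > 0 -> no constraint.
  x3: nu = 0, mu = 0 -> consistent with mu << nu.
  x4: nu = 8 > 0 -> no constraint.
No atom violates the condition. Therefore mu << nu.

yes


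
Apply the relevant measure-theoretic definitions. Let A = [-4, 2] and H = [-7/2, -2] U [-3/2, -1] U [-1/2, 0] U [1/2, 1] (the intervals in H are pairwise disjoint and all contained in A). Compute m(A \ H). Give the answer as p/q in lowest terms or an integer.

The ambient interval has length m(A) = 2 - (-4) = 6.
Since the holes are disjoint and sit inside A, by finite additivity
  m(H) = sum_i (b_i - a_i), and m(A \ H) = m(A) - m(H).
Computing the hole measures:
  m(H_1) = -2 - (-7/2) = 3/2.
  m(H_2) = -1 - (-3/2) = 1/2.
  m(H_3) = 0 - (-1/2) = 1/2.
  m(H_4) = 1 - 1/2 = 1/2.
Summed: m(H) = 3/2 + 1/2 + 1/2 + 1/2 = 3.
So m(A \ H) = 6 - 3 = 3.

3


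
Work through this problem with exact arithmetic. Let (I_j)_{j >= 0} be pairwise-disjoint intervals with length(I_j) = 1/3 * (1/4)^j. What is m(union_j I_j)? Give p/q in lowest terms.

By countable additivity of the Lebesgue measure on pairwise disjoint measurable sets,
  m(union_{j >= 0} I_j) = sum_{j >= 0} m(I_j) = sum_{j >= 0} a * r^j,
  with a = 1/3 and r = 1/4.
Since 0 < r = 1/4 < 1, the geometric series converges:
  sum_{j >= 0} a * r^j = a / (1 - r).
  = 1/3 / (1 - 1/4)
  = 1/3 / (3/4)
  = 4/9.

4/9


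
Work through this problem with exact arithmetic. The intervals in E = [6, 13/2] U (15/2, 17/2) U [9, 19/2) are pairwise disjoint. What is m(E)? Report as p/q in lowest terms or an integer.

For pairwise disjoint intervals, m(union_i I_i) = sum_i m(I_i),
and m is invariant under swapping open/closed endpoints (single points have measure 0).
So m(E) = sum_i (b_i - a_i).
  I_1 has length 13/2 - 6 = 1/2.
  I_2 has length 17/2 - 15/2 = 1.
  I_3 has length 19/2 - 9 = 1/2.
Summing:
  m(E) = 1/2 + 1 + 1/2 = 2.

2


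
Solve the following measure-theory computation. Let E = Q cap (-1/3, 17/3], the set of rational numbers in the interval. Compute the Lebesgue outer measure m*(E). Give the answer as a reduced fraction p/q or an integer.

Q cap (-1/3, 17/3] is countable; list its elements as q_1, q_2, ... . Fix eps > 0 and cover the k-th point by an interval of length eps * 2^(-k). The cover has total length eps * sum_{k>=1} 2^(-k) = eps, so by definition of outer measure m*(Q cap (-1/3, 17/3]) <= eps. Since eps was arbitrary and m* >= 0, the outer measure is 0.

0


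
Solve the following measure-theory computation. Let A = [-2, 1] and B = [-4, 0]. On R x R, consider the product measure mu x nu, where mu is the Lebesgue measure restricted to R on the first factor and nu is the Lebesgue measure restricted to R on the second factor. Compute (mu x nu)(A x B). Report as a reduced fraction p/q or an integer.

For a measurable rectangle A x B, the product measure satisfies
  (mu x nu)(A x B) = mu(A) * nu(B).
  mu(A) = 3.
  nu(B) = 4.
  (mu x nu)(A x B) = 3 * 4 = 12.

12


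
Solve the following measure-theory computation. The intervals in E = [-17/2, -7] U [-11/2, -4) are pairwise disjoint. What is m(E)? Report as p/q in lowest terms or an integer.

For pairwise disjoint intervals, m(union_i I_i) = sum_i m(I_i),
and m is invariant under swapping open/closed endpoints (single points have measure 0).
So m(E) = sum_i (b_i - a_i).
  I_1 has length -7 - (-17/2) = 3/2.
  I_2 has length -4 - (-11/2) = 3/2.
Summing:
  m(E) = 3/2 + 3/2 = 3.

3


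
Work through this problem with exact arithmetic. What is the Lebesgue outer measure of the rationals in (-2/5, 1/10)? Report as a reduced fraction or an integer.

The set Q cap (-2/5, 1/10) is countable (a subset of the countable set Q). Lebesgue outer measure of any countable set is 0: each singleton {q} has m*({q}) = 0, and by countable subadditivity m*(union_k {q_k}) <= sum_k m*({q_k}) = sum_k 0 = 0. The reverse inequality m*(E) >= 0 is automatic. So m*(Q cap (-2/5, 1/10)) = 0.

0


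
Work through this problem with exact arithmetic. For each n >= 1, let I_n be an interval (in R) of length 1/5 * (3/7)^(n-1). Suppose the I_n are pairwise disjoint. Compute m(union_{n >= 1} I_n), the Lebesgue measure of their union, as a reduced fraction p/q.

By countable additivity of the Lebesgue measure on pairwise disjoint measurable sets,
  m(union_{n >= 1} I_n) = sum_{n >= 1} m(I_n) = sum_{n >= 1} a * r^(n-1),
  with a = 1/5 and r = 3/7.
Since 0 < r = 3/7 < 1, the geometric series converges:
  sum_{n >= 1} a * r^(n-1) = a / (1 - r).
  = 1/5 / (1 - 3/7)
  = 1/5 / (4/7)
  = 7/20.

7/20


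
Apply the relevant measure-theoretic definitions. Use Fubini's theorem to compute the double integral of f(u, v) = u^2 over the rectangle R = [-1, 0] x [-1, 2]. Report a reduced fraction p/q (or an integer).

f(u, v) is a tensor product of a function of u and a function of v, and both factors are bounded continuous (hence Lebesgue integrable) on the rectangle, so Fubini's theorem applies:
  integral_R f d(m x m) = (integral_a1^b1 u^2 du) * (integral_a2^b2 1 dv).
Inner integral in u: integral_{-1}^{0} u^2 du = (0^3 - (-1)^3)/3
  = 1/3.
Inner integral in v: integral_{-1}^{2} 1 dv = (2^1 - (-1)^1)/1
  = 3.
Product: (1/3) * (3) = 1.

1


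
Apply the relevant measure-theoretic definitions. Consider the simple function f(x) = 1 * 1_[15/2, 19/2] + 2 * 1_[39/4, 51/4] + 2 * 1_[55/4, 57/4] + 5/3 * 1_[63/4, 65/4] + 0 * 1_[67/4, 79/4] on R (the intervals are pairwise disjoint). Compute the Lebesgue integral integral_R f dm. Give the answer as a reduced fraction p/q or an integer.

For a simple function f = sum_i c_i * 1_{A_i} with disjoint A_i,
  integral f dm = sum_i c_i * m(A_i).
Lengths of the A_i:
  m(A_1) = 19/2 - 15/2 = 2.
  m(A_2) = 51/4 - 39/4 = 3.
  m(A_3) = 57/4 - 55/4 = 1/2.
  m(A_4) = 65/4 - 63/4 = 1/2.
  m(A_5) = 79/4 - 67/4 = 3.
Contributions c_i * m(A_i):
  (1) * (2) = 2.
  (2) * (3) = 6.
  (2) * (1/2) = 1.
  (5/3) * (1/2) = 5/6.
  (0) * (3) = 0.
Total: 2 + 6 + 1 + 5/6 + 0 = 59/6.

59/6


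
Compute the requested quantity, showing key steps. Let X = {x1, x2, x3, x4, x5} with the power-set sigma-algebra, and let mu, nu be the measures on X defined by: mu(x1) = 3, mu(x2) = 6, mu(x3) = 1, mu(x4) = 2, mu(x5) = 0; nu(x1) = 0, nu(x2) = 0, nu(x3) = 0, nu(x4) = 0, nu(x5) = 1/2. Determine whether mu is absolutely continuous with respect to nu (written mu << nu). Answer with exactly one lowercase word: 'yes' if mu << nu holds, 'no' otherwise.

mu << nu means: every nu-null measurable set is also mu-null; equivalently, for every atom x, if nu({x}) = 0 then mu({x}) = 0.
Checking each atom:
  x1: nu = 0, mu = 3 > 0 -> violates mu << nu.
  x2: nu = 0, mu = 6 > 0 -> violates mu << nu.
  x3: nu = 0, mu = 1 > 0 -> violates mu << nu.
  x4: nu = 0, mu = 2 > 0 -> violates mu << nu.
  x5: nu = 1/2 > 0 -> no constraint.
The atom(s) x1, x2, x3, x4 violate the condition (nu = 0 but mu > 0). Therefore mu is NOT absolutely continuous w.r.t. nu.

no


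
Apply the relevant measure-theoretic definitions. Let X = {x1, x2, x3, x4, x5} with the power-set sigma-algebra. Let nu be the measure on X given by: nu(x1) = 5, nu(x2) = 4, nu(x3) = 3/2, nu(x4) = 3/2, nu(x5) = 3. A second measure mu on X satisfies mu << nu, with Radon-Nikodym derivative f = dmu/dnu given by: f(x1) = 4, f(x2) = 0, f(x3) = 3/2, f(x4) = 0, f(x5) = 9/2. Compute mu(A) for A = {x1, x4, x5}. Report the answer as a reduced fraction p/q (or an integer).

By the defining property of the Radon-Nikodym derivative, for every measurable set A,
  mu(A) = integral_A f dnu.
Since nu is a discrete measure concentrated on the atoms of X, the integral over A reduces to the sum
  mu(A) = sum_{x in A} f(x) * nu({x}).
Computing each term:
  x1: f(x1) * nu(x1) = 4 * 5 = 20.
  x4: f(x4) * nu(x4) = 0 * 3/2 = 0.
  x5: f(x5) * nu(x5) = 9/2 * 3 = 27/2.
Summing: mu(A) = 20 + 0 + 27/2 = 67/2.

67/2


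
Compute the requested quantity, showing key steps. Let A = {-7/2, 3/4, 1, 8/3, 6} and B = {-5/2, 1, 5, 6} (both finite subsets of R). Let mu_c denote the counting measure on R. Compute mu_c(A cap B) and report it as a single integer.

Counting measure on a finite set equals cardinality. mu_c(A cap B) = |A cap B| (elements appearing in both).
Enumerating the elements of A that also lie in B gives 2 element(s).
So mu_c(A cap B) = 2.

2


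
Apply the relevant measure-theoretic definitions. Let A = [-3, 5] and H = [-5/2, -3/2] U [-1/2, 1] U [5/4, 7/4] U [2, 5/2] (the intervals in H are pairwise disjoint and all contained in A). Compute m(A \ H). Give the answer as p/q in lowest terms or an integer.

The ambient interval has length m(A) = 5 - (-3) = 8.
Since the holes are disjoint and sit inside A, by finite additivity
  m(H) = sum_i (b_i - a_i), and m(A \ H) = m(A) - m(H).
Computing the hole measures:
  m(H_1) = -3/2 - (-5/2) = 1.
  m(H_2) = 1 - (-1/2) = 3/2.
  m(H_3) = 7/4 - 5/4 = 1/2.
  m(H_4) = 5/2 - 2 = 1/2.
Summed: m(H) = 1 + 3/2 + 1/2 + 1/2 = 7/2.
So m(A \ H) = 8 - 7/2 = 9/2.

9/2


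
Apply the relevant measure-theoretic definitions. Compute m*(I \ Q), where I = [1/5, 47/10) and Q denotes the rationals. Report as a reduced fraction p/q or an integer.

The interval I = [1/5, 47/10) has m(I) = 47/10 - 1/5 = 9/2 (endpoints are measure-zero, so open/closed/half-open agree). Write I = (I cap Q) u (I \ Q). The rationals in I are countable, so m*(I cap Q) = 0 (cover each rational by intervals whose total length is arbitrarily small). By countable subadditivity m*(I) <= m*(I cap Q) + m*(I \ Q), hence m*(I \ Q) >= m(I) = 9/2. The reverse inequality m*(I \ Q) <= m*(I) = 9/2 is trivial since (I \ Q) is a subset of I. Therefore m*(I \ Q) = 9/2.

9/2


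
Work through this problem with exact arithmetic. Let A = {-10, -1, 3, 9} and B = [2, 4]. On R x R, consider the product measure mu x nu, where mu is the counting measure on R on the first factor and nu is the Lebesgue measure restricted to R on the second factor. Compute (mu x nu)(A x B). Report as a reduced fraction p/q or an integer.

For a measurable rectangle A x B, the product measure satisfies
  (mu x nu)(A x B) = mu(A) * nu(B).
  mu(A) = 4.
  nu(B) = 2.
  (mu x nu)(A x B) = 4 * 2 = 8.

8


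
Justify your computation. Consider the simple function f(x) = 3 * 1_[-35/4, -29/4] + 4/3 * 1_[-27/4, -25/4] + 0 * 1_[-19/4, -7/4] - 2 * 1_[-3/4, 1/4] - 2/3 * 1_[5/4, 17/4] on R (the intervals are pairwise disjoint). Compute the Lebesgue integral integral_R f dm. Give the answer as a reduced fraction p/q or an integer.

For a simple function f = sum_i c_i * 1_{A_i} with disjoint A_i,
  integral f dm = sum_i c_i * m(A_i).
Lengths of the A_i:
  m(A_1) = -29/4 - (-35/4) = 3/2.
  m(A_2) = -25/4 - (-27/4) = 1/2.
  m(A_3) = -7/4 - (-19/4) = 3.
  m(A_4) = 1/4 - (-3/4) = 1.
  m(A_5) = 17/4 - 5/4 = 3.
Contributions c_i * m(A_i):
  (3) * (3/2) = 9/2.
  (4/3) * (1/2) = 2/3.
  (0) * (3) = 0.
  (-2) * (1) = -2.
  (-2/3) * (3) = -2.
Total: 9/2 + 2/3 + 0 - 2 - 2 = 7/6.

7/6


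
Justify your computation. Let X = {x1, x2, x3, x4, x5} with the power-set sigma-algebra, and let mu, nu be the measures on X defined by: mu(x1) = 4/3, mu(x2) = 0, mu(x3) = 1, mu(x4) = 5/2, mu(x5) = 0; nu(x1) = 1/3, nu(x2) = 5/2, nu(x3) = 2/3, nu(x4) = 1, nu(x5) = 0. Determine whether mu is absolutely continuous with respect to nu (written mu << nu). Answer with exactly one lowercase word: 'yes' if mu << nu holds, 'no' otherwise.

mu << nu means: every nu-null measurable set is also mu-null; equivalently, for every atom x, if nu({x}) = 0 then mu({x}) = 0.
Checking each atom:
  x1: nu = 1/3 > 0 -> no constraint.
  x2: nu = 5/2 > 0 -> no constraint.
  x3: nu = 2/3 > 0 -> no constraint.
  x4: nu = 1 > 0 -> no constraint.
  x5: nu = 0, mu = 0 -> consistent with mu << nu.
No atom violates the condition. Therefore mu << nu.

yes
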